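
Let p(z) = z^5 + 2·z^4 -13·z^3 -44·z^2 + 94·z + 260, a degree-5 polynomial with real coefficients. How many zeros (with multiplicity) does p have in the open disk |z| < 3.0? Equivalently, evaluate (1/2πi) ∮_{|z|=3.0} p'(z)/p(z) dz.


The zeros of p are: -2, (3 + 1i), (3 - 1i), (-3 + 2i), (-3 - 2i).
Their magnitudes are: 2, 3.162, 3.162, 3.606, 3.606.
Zeros with |z| < R = 3.0: -2.
Count = 1.
By the argument principle, (1/2πi) ∮_{|z|=R} p'(z)/p(z) dz equals exactly this count.

Number of zeros inside |z| < 3.0: 1.


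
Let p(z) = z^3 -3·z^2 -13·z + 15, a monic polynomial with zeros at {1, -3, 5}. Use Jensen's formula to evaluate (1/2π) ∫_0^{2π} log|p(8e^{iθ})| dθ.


Zeros: -3, 1, 5; r = 8.
Inside |z| < r: -3, 1, 5. Outside (|z| ≥ r): ∅.
p(0) = 15, so log|p(0)| = log(15) = 2.7081.
Apply Jensen: I(r) = log|p(0)| + Σ_k log(r/|z_k|), summed over zeros inside |z| < r.
  log(r/|z_k|) for z_k = 1: log(8/1) = 2.0794
  log(r/|z_k|) for z_k = -3: log(8/3) = 0.9808
  log(r/|z_k|) for z_k = 5: log(8/5) = 0.4700
Sum over inside zeros: 3.5303.
I(r) = log|p(0)| + (inside sum) = 2.7081 + 3.5303 = 6.2383.
Closed form (all zeros inside, monic): I(r) = n·log(r) = 3·log(8) = 6.2383. ✓

I(r) ≈ 6.2383.


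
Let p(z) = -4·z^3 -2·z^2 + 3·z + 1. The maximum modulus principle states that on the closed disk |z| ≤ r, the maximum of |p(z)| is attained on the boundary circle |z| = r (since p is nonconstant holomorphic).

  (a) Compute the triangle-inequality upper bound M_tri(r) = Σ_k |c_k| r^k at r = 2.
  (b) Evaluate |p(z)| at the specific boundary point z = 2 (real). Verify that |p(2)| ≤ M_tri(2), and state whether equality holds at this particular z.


Coefficients: c_0 = 1, c_1 = 3, c_2 = -2, c_3 = -4. Radius r = 2.
Part (a). Triangle bound: M_tri(r) = Σ_k |c_k| r^k
  = |1|·2^0 + |3|·2^1 + |-2|·2^2 + |-4|·2^3
  = 1 + 6 + 8 + 32 = 47.
This bounds M(r) := max_{|z|=r} |p(z)| from above; equality holds iff all terms c_k z^k can be made to align in phase at a single z on |z|=r.
Part (b). At z = 2 (real, on the circle |z| = r):
  p(2) = (1)·2^0 + (3)·2^1 + (-2)·2^2 + (-4)·2^3 = -33.
  |p(2)| = 33.
Check: |p(2)| = 33 ≤ 47 = M_tri(2). ✓ Equality does not hold at z = 2 (the coefficients have mixed signs, so the terms do not all align in phase there).

M_tri(2) = 47; |p(2)| = 33; equality at z=2: no.


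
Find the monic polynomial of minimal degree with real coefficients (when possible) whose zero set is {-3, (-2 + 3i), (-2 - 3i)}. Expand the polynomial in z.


The polynomial is p(z) = ∏_{α ∈ S} (z − α), where S = {-3, (-2 + 3i), (-2 - 3i)}.
Expanding the product yields: p(z) = z^3 + 7·z^2 + 25·z + 39.
Note conjugate pairs combine to real quadratics: (z − (-2+3i))(z − (-2−3i)) = z² + 4z + 13.
The resulting polynomial has degree 3 and real coefficients as required.

p(z) = z^3 + 7·z^2 + 25·z + 39.


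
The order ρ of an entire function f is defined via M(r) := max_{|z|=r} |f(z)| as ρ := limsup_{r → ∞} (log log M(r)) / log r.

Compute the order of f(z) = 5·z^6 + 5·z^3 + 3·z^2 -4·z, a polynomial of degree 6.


|f(z)| ≤ Σ|c_k|·r^k = O(r^6) as r → ∞. Polynomial growth is O(e^{r^ε}) for every ε > 0 (since r^6/e^{r^ε} → 0), so ρ ≤ ε for all ε > 0, i.e. ρ = 0. Every nonconstant polynomial has order 0.
Therefore ρ = 0.

Order ρ = 0.


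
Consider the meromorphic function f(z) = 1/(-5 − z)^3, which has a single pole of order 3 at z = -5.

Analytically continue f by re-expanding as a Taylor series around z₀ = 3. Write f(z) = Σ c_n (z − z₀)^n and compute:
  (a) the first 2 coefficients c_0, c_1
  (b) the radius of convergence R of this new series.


Let w = z − z₀, so z = z₀ + w.
Then -5 − z = -5 − (z₀ + w) = (-5 − z₀) − w = -8 − w.
f(z) = 1/(-8 − w)^3 = (1/(-8)^3) · (1 − w/(-8))^{−3}.
By the binomial series (1−u)^{−3} = Σ_{n≥0} C(n+2, 2) u^n for |u|<1, with u = w/(-8):
  c_n = C(n+2, 2) / (-8)^(n+3).
  c_0 = 1/(-8)^3 = -1/512.
  c_1 = 3/(-8)^4 = 3/4096.
The series is valid for |w/d| < 1, i.e. |z − z₀| < |d|.
Radius of convergence: R = |-5 − z₀| = |-8| = 8 (distance from z₀ to the singularity z = -5).

c_0 = -1/512, c_1 = 3/4096; R = 8.


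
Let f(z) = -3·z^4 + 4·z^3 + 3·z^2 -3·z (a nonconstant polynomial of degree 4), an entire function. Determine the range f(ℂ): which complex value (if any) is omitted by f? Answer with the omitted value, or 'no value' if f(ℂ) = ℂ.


Little Picard bounds the complement of f(ℂ) to at most one point.
For every w ∈ ℂ, the equation p(z) − w = 0 is a nonconstant polynomial in z and hence has at least one root by the fundamental theorem of algebra. So p is surjective onto ℂ, omitting no value.

Omitted value: no value.


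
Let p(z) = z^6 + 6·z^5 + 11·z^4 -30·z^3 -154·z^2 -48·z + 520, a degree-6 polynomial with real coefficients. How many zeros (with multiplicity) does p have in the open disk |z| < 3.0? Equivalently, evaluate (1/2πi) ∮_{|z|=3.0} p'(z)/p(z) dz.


The zeros of p are: (-2 + 3i), (-2 - 3i), (-3 + 1i), (-3 - 1i), 2, 2.
Their magnitudes are: 3.606, 3.606, 3.162, 3.162, 2, 2.
Zeros with |z| < R = 3.0: 2, 2.
Count = 2.
By the argument principle, (1/2πi) ∮_{|z|=R} p'(z)/p(z) dz equals exactly this count.

Number of zeros inside |z| < 3.0: 2.


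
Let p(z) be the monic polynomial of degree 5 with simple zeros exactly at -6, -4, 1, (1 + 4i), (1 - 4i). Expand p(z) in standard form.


The polynomial is p(z) = ∏_{α ∈ S} (z − α), where S = {-6, -4, 1, (1 + 4i), (1 - 4i)}.
Expanding the product yields: p(z) = z^5 + 7·z^4 + 13·z^3 + 101·z^2 + 286·z -408.
Note conjugate pairs combine to real quadratics: (z − (1+4i))(z − (1−4i)) = z² − 2z + 17.
The resulting polynomial has degree 5 and real coefficients as required.

p(z) = z^5 + 7·z^4 + 13·z^3 + 101·z^2 + 286·z -408.


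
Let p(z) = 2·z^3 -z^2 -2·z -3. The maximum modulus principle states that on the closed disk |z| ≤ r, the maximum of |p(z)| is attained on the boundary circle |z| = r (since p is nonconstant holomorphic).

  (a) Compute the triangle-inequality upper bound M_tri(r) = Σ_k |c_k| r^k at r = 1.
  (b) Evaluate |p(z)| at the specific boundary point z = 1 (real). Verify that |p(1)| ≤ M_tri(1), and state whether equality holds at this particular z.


Coefficients: c_0 = -3, c_1 = -2, c_2 = -1, c_3 = 2. Radius r = 1.
Part (a). Triangle bound: M_tri(r) = Σ_k |c_k| r^k
  = |-3|·1^0 + |-2|·1^1 + |-1|·1^2 + |2|·1^3
  = 3 + 2 + 1 + 2 = 8.
This bounds M(r) := max_{|z|=r} |p(z)| from above; equality holds iff all terms c_k z^k can be made to align in phase at a single z on |z|=r.
Part (b). At z = 1 (real, on the circle |z| = r):
  p(1) = (-3)·1^0 + (-2)·1^1 + (-1)·1^2 + (2)·1^3 = -4.
  |p(1)| = 4.
Check: |p(1)| = 4 ≤ 8 = M_tri(1). ✓ Equality does not hold at z = 1 (the coefficients have mixed signs, so the terms do not all align in phase there).

M_tri(1) = 8; |p(1)| = 4; equality at z=1: no.


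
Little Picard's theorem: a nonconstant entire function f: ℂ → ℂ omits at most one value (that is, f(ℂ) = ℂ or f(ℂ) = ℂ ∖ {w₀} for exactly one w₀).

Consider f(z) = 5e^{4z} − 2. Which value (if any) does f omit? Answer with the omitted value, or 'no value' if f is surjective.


Little Picard bounds the complement of f(ℂ) to at most one point.
e^{4z} is never zero on ℂ, so 5·e^{4z} takes every value in ℂ ∖ {0}. Adding -2 shifts the range to ℂ ∖ {-2}. Thus f omits exactly the value -2.

Omitted value: -2.


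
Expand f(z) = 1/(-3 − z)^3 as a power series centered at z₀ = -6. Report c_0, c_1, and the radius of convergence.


Let w = z − z₀, so z = z₀ + w.
Then -3 − z = -3 − (z₀ + w) = (-3 − z₀) − w = 3 − w.
f(z) = 1/(3 − w)^3 = (1/(3)^3) · (1 − w/(3))^{−3}.
By the binomial series (1−u)^{−3} = Σ_{n≥0} C(n+2, 2) u^n for |u|<1, with u = w/(3):
  c_n = C(n+2, 2) / (3)^(n+3).
  c_0 = 1/(3)^3 = 1/27.
  c_1 = 3/(3)^4 = 1/27.
The series is valid for |w/d| < 1, i.e. |z − z₀| < |d|.
Radius of convergence: R = |-3 − z₀| = |3| = 3 (distance from z₀ to the singularity z = -3).

c_0 = 1/27, c_1 = 1/27; R = 3.


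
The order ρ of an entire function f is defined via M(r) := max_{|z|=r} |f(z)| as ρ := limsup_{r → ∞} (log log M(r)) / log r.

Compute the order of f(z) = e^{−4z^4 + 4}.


|e^{−4z^4 + 4}| = e^{Re(-4·z^4) + 4} ≤ e^{4|z|^4 + 4} = e^{4r^4 + 4} on |z| = r, so ρ ≤ 4. Choosing z on |z|=r so that -4·z^4 is real positive (always possible by picking arg z appropriately) gives |f(z)| = e^{4r^4 + 4}, matching the bound. The additive constant 4 does not affect log log M(r) ~ 4·log r. Hence ρ = 4.
Therefore ρ = 4.

Order ρ = 4.


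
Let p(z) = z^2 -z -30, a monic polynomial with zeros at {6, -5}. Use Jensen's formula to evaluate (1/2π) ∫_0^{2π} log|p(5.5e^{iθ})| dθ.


Zeros: -5, 6; r = 5.5.
Inside |z| < r: -5. Outside (|z| ≥ r): 6.
p(0) = -30, so log|p(0)| = log(30) = 3.4012.
Apply Jensen: I(r) = log|p(0)| + Σ_k log(r/|z_k|), summed over zeros inside |z| < r.
  log(r/|z_k|) for z_k = -5: log(5.5/5) = 0.0953
  Outside zeros (6) contribute nothing to the Jensen sum.
Sum over inside zeros: 0.0953.
I(r) = log|p(0)| + (inside sum) = 3.4012 + 0.0953 = 3.4965.
Note: since some zeros are outside |z| ≤ r, the simplified n·log(r) form does NOT apply — only the inside zeros contribute.

I(r) ≈ 3.4965.


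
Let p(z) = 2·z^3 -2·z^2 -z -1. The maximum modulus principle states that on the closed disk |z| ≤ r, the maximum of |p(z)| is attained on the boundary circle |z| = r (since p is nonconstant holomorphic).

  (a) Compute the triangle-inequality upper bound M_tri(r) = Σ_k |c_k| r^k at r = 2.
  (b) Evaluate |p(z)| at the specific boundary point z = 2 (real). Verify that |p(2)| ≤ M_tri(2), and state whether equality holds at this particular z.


Coefficients: c_0 = -1, c_1 = -1, c_2 = -2, c_3 = 2. Radius r = 2.
Part (a). Triangle bound: M_tri(r) = Σ_k |c_k| r^k
  = |-1|·2^0 + |-1|·2^1 + |-2|·2^2 + |2|·2^3
  = 1 + 2 + 8 + 16 = 27.
This bounds M(r) := max_{|z|=r} |p(z)| from above; equality holds iff all terms c_k z^k can be made to align in phase at a single z on |z|=r.
Part (b). At z = 2 (real, on the circle |z| = r):
  p(2) = (-1)·2^0 + (-1)·2^1 + (-2)·2^2 + (2)·2^3 = 5.
  |p(2)| = 5.
Check: |p(2)| = 5 ≤ 27 = M_tri(2). ✓ Equality does not hold at z = 2 (the coefficients have mixed signs, so the terms do not all align in phase there).

M_tri(2) = 27; |p(2)| = 5; equality at z=2: no.


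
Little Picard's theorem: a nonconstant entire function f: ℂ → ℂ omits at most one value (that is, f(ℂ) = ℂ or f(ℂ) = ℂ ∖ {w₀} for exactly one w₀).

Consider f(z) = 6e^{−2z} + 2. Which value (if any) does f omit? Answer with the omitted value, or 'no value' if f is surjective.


Little Picard bounds the complement of f(ℂ) to at most one point.
e^{−2z} is never zero on ℂ, so 6·e^{−2z} takes every value in ℂ ∖ {0}. Adding 2 shifts the range to ℂ ∖ {2}. Thus f omits exactly the value 2.

Omitted value: 2.


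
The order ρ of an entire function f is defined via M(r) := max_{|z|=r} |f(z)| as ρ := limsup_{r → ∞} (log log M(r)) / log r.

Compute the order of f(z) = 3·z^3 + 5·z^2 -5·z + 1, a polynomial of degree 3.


|f(z)| ≤ Σ|c_k|·r^k = O(r^3) as r → ∞. Polynomial growth is O(e^{r^ε}) for every ε > 0 (since r^3/e^{r^ε} → 0), so ρ ≤ ε for all ε > 0, i.e. ρ = 0. Every nonconstant polynomial has order 0.
Therefore ρ = 0.

Order ρ = 0.


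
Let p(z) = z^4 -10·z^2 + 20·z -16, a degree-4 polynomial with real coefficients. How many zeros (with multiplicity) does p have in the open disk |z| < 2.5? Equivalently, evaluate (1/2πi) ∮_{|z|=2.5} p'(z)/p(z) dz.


The zeros of p are: (1 + 1i), (1 - 1i), 2, -4.
Their magnitudes are: 1.414, 1.414, 2, 4.
Zeros with |z| < R = 2.5: (1 + 1i), (1 - 1i), 2.
Count = 3.
By the argument principle, (1/2πi) ∮_{|z|=R} p'(z)/p(z) dz equals exactly this count.

Number of zeros inside |z| < 2.5: 3.


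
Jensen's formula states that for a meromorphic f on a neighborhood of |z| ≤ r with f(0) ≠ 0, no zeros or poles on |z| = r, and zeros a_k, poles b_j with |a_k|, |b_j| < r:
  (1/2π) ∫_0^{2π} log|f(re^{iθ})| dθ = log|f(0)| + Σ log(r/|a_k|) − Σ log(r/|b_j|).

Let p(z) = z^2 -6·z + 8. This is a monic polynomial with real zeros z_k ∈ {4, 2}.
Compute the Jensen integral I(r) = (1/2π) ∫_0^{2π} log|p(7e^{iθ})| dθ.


Zeros: 2, 4; r = 7.
Inside |z| < r: 2, 4. Outside (|z| ≥ r): ∅.
p(0) = 8, so log|p(0)| = log(8) = 2.0794.
Apply Jensen: I(r) = log|p(0)| + Σ_k log(r/|z_k|), summed over zeros inside |z| < r.
  log(r/|z_k|) for z_k = 4: log(7/4) = 0.5596
  log(r/|z_k|) for z_k = 2: log(7/2) = 1.2528
Sum over inside zeros: 1.8124.
I(r) = log|p(0)| + (inside sum) = 2.0794 + 1.8124 = 3.8918.
Closed form (all zeros inside, monic): I(r) = n·log(r) = 2·log(7) = 3.8918. ✓

I(r) ≈ 3.8918.


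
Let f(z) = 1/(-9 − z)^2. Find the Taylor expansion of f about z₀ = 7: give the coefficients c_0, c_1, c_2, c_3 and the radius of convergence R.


Let w = z − z₀, so z = z₀ + w.
Then -9 − z = -9 − (z₀ + w) = (-9 − z₀) − w = -16 − w.
f(z) = 1/(-16 − w)^2 = (1/(-16)^2) · (1 − w/(-16))^{−2}.
By the binomial series (1−u)^{−2} = Σ_{n≥0} C(n+1, 1) u^n for |u|<1, with u = w/(-16):
  c_n = C(n+1, 1) / (-16)^(n+2).
  c_0 = 1/(-16)^2 = 1/256.
  c_1 = 2/(-16)^3 = -1/2048.
  c_2 = 3/(-16)^4 = 3/65536.
  c_3 = 4/(-16)^5 = -1/262144.
The series is valid for |w/d| < 1, i.e. |z − z₀| < |d|.
Radius of convergence: R = |-9 − z₀| = |-16| = 16 (distance from z₀ to the singularity z = -9).

c_0 = 1/256, c_1 = -1/2048, c_2 = 3/65536, c_3 = -1/262144; R = 16.


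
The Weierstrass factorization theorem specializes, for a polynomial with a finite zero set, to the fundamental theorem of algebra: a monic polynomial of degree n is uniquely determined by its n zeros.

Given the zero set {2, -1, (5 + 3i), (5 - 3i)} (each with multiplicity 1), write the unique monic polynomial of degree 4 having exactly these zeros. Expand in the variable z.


The polynomial is p(z) = ∏_{α ∈ S} (z − α), where S = {2, -1, (5 + 3i), (5 - 3i)}.
Expanding the product yields: p(z) = z^4 -11·z^3 + 42·z^2 -14·z -68.
Note conjugate pairs combine to real quadratics: (z − (5+3i))(z − (5−3i)) = z² − 10z + 34.
The resulting polynomial has degree 4 and real coefficients as required.

p(z) = z^4 -11·z^3 + 42·z^2 -14·z -68.


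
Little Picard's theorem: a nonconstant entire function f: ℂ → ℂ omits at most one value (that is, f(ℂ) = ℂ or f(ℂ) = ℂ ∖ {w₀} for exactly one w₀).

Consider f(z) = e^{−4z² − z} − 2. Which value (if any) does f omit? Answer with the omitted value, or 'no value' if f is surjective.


Little Picard bounds the complement of f(ℂ) to at most one point.
The exponent g(z) = −4z² − z is a nonconstant polynomial, hence surjective onto ℂ. So e^{g(z)} takes every value in {e^w : w ∈ ℂ} = ℂ ∖ {0}. Adding -2 shifts the range to ℂ ∖ {-2}. f omits exactly -2.

Omitted value: -2.


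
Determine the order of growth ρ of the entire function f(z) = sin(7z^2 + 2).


Write sin(w) = (e^{iw} ± e^{−iw})/(2 or 2i), so |sin(w)| ≤ e^{|w|}. With w = 7z^2 + 2, |w| ≤ 7r^2 + 2 on |z|=r, giving M(r) ≤ e^{7r^2 + 2} and ρ ≤ 2. For the lower bound, choose z on |z|=r with 7z^2 purely imaginary of modulus 7r^2; then |sin(7z^2 + 2)| grows like e^{7r^2}/2, so ρ ≥ 2. Hence ρ = 2.
Therefore ρ = 2.

Order ρ = 2.


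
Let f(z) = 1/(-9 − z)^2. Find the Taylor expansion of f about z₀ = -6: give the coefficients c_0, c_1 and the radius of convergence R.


Let w = z − z₀, so z = z₀ + w.
Then -9 − z = -9 − (z₀ + w) = (-9 − z₀) − w = -3 − w.
f(z) = 1/(-3 − w)^2 = (1/(-3)^2) · (1 − w/(-3))^{−2}.
By the binomial series (1−u)^{−2} = Σ_{n≥0} C(n+1, 1) u^n for |u|<1, with u = w/(-3):
  c_n = C(n+1, 1) / (-3)^(n+2).
  c_0 = 1/(-3)^2 = 1/9.
  c_1 = 2/(-3)^3 = -2/27.
The series is valid for |w/d| < 1, i.e. |z − z₀| < |d|.
Radius of convergence: R = |-9 − z₀| = |-3| = 3 (distance from z₀ to the singularity z = -9).

c_0 = 1/9, c_1 = -2/27; R = 3.


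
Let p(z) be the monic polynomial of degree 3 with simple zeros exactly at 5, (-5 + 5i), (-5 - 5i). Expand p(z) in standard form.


The polynomial is p(z) = ∏_{α ∈ S} (z − α), where S = {5, (-5 + 5i), (-5 - 5i)}.
Expanding the product yields: p(z) = z^3 + 5·z^2 -250.
Note conjugate pairs combine to real quadratics: (z − (-5+5i))(z − (-5−5i)) = z² + 10z + 50.
The resulting polynomial has degree 3 and real coefficients as required.

p(z) = z^3 + 5·z^2 -250.


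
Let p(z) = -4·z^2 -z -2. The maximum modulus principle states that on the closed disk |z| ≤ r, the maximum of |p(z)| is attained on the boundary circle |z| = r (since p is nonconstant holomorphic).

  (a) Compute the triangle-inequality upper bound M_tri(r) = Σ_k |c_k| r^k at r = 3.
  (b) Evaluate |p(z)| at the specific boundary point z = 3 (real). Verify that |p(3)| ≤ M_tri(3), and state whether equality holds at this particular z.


Coefficients: c_0 = -2, c_1 = -1, c_2 = -4. Radius r = 3.
Part (a). Triangle bound: M_tri(r) = Σ_k |c_k| r^k
  = |-2|·3^0 + |-1|·3^1 + |-4|·3^2
  = 2 + 3 + 36 = 41.
This bounds M(r) := max_{|z|=r} |p(z)| from above; equality holds iff all terms c_k z^k can be made to align in phase at a single z on |z|=r.
Part (b). At z = 3 (real, on the circle |z| = r):
  p(3) = (-2)·3^0 + (-1)·3^1 + (-4)·3^2 = -41.
  |p(3)| = 41.
Since all nonzero coefficients share the same sign, |p(3)| = 41 = M_tri(3); the triangle bound is attained at z = 3, so in fact M(r) = 41.

M_tri(3) = 41; |p(3)| = 41; equality at z=3: yes.


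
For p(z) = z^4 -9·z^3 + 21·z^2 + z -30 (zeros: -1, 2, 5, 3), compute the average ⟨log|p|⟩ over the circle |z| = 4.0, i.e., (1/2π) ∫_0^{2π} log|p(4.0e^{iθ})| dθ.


Zeros: -1, 2, 3, 5; r = 4.0.
Inside |z| < r: -1, 2, 3. Outside (|z| ≥ r): 5.
p(0) = -30, so log|p(0)| = log(30) = 3.4012.
Apply Jensen: I(r) = log|p(0)| + Σ_k log(r/|z_k|), summed over zeros inside |z| < r.
  log(r/|z_k|) for z_k = -1: log(4.0/1) = 1.3863
  log(r/|z_k|) for z_k = 2: log(4.0/2) = 0.6931
  log(r/|z_k|) for z_k = 3: log(4.0/3) = 0.2877
  Outside zeros (5) contribute nothing to the Jensen sum.
Sum over inside zeros: 2.3671.
I(r) = log|p(0)| + (inside sum) = 3.4012 + 2.3671 = 5.7683.
Note: since some zeros are outside |z| ≤ r, the simplified n·log(r) form does NOT apply — only the inside zeros contribute.

I(r) ≈ 5.7683.


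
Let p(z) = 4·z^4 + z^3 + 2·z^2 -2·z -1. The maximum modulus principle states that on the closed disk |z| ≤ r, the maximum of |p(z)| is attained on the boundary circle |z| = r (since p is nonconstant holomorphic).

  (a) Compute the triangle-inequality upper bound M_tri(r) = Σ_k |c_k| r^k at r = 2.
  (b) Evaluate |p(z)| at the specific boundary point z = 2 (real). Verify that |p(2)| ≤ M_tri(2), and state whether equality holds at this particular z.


Coefficients: c_0 = -1, c_1 = -2, c_2 = 2, c_3 = 1, c_4 = 4. Radius r = 2.
Part (a). Triangle bound: M_tri(r) = Σ_k |c_k| r^k
  = |-1|·2^0 + |-2|·2^1 + |2|·2^2 + |1|·2^3 + |4|·2^4
  = 1 + 4 + 8 + 8 + 64 = 85.
This bounds M(r) := max_{|z|=r} |p(z)| from above; equality holds iff all terms c_k z^k can be made to align in phase at a single z on |z|=r.
Part (b). At z = 2 (real, on the circle |z| = r):
  p(2) = (-1)·2^0 + (-2)·2^1 + (2)·2^2 + (1)·2^3 + (4)·2^4 = 75.
  |p(2)| = 75.
Check: |p(2)| = 75 ≤ 85 = M_tri(2). ✓ Equality does not hold at z = 2 (the coefficients have mixed signs, so the terms do not all align in phase there).

M_tri(2) = 85; |p(2)| = 75; equality at z=2: no.


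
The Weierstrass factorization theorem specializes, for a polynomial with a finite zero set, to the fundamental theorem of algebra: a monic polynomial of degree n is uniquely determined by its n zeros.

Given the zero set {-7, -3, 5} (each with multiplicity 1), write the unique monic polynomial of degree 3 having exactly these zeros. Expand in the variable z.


The polynomial is p(z) = ∏_{α ∈ S} (z − α), where S = {-7, -3, 5}.
Expanding the product yields: p(z) = z^3 + 5·z^2 -29·z -105.
The resulting polynomial has degree 3 and real coefficients as required.

p(z) = z^3 + 5·z^2 -29·z -105.


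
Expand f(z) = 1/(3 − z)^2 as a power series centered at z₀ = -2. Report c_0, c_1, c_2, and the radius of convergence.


Let w = z − z₀, so z = z₀ + w.
Then 3 − z = 3 − (z₀ + w) = (3 − z₀) − w = 5 − w.
f(z) = 1/(5 − w)^2 = (1/(5)^2) · (1 − w/(5))^{−2}.
By the binomial series (1−u)^{−2} = Σ_{n≥0} C(n+1, 1) u^n for |u|<1, with u = w/(5):
  c_n = C(n+1, 1) / (5)^(n+2).
  c_0 = 1/(5)^2 = 1/25.
  c_1 = 2/(5)^3 = 2/125.
  c_2 = 3/(5)^4 = 3/625.
The series is valid for |w/d| < 1, i.e. |z − z₀| < |d|.
Radius of convergence: R = |3 − z₀| = |5| = 5 (distance from z₀ to the singularity z = 3).

c_0 = 1/25, c_1 = 2/125, c_2 = 3/625; R = 5.


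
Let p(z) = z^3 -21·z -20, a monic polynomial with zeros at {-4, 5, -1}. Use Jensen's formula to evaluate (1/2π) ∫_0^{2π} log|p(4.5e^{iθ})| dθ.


Zeros: -4, -1, 5; r = 4.5.
Inside |z| < r: -4, -1. Outside (|z| ≥ r): 5.
p(0) = -20, so log|p(0)| = log(20) = 2.9957.
Apply Jensen: I(r) = log|p(0)| + Σ_k log(r/|z_k|), summed over zeros inside |z| < r.
  log(r/|z_k|) for z_k = -4: log(4.5/4) = 0.1178
  log(r/|z_k|) for z_k = -1: log(4.5/1) = 1.5041
  Outside zeros (5) contribute nothing to the Jensen sum.
Sum over inside zeros: 1.6219.
I(r) = log|p(0)| + (inside sum) = 2.9957 + 1.6219 = 4.6176.
Note: since some zeros are outside |z| ≤ r, the simplified n·log(r) form does NOT apply — only the inside zeros contribute.

I(r) ≈ 4.6176.


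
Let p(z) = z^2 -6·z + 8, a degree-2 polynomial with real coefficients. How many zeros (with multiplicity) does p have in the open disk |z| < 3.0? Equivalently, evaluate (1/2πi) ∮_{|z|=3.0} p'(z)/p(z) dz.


The zeros of p are: 4, 2.
Their magnitudes are: 4, 2.
Zeros with |z| < R = 3.0: 2.
Count = 1.
By the argument principle, (1/2πi) ∮_{|z|=R} p'(z)/p(z) dz equals exactly this count.

Number of zeros inside |z| < 3.0: 1.


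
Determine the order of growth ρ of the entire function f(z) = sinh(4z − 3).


sinh(w) is a linear combination of e^{iw} and e^{−iw} (or e^w, e^{−w} in the hyperbolic case), so |sinh(w)| ≤ e^{|w|}. With w = 4z − 3, |w| ≤ 4|z| + 3 = 4r + 3 on |z| = r, giving M(r) ≤ e^{4r + 3}, so ρ ≤ 1. On a suitable ray (z = it for sin/cos; z = t for sinh/cosh, t real → ∞), |sinh(4z − 3)| grows like e^{4|t|}/2, so ρ ≥ 1. Hence ρ = 1.
Therefore ρ = 1.

Order ρ = 1.


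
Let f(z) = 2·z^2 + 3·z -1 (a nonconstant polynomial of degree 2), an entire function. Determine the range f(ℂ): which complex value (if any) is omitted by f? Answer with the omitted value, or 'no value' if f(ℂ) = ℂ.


Little Picard bounds the complement of f(ℂ) to at most one point.
For every w ∈ ℂ, the equation p(z) − w = 0 is a nonconstant polynomial in z and hence has at least one root by the fundamental theorem of algebra. So p is surjective onto ℂ, omitting no value.

Omitted value: no value.


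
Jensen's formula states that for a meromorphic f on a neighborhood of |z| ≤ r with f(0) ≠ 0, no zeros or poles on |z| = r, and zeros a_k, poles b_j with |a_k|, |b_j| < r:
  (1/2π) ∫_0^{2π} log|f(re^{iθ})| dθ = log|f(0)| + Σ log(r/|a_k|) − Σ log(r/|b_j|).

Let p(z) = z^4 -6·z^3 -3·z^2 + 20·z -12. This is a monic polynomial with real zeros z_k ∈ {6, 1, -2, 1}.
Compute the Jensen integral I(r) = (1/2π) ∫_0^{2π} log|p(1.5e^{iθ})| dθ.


Zeros: -2, 1, 1, 6; r = 1.5.
Inside |z| < r: 1, 1. Outside (|z| ≥ r): -2, 6.
p(0) = -12, so log|p(0)| = log(12) = 2.4849.
Apply Jensen: I(r) = log|p(0)| + Σ_k log(r/|z_k|), summed over zeros inside |z| < r.
  log(r/|z_k|) for z_k = 1: log(1.5/1) = 0.4055
  log(r/|z_k|) for z_k = 1: log(1.5/1) = 0.4055
  Outside zeros (-2, 6) contribute nothing to the Jensen sum.
Sum over inside zeros: 0.8109.
I(r) = log|p(0)| + (inside sum) = 2.4849 + 0.8109 = 3.2958.
Note: since some zeros are outside |z| ≤ r, the simplified n·log(r) form does NOT apply — only the inside zeros contribute.

I(r) ≈ 3.2958.


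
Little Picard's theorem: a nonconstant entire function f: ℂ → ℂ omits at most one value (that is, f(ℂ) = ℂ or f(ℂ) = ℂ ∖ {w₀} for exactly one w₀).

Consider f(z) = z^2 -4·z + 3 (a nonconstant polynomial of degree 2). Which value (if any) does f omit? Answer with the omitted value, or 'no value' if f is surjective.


Little Picard bounds the complement of f(ℂ) to at most one point.
For every w ∈ ℂ, the equation p(z) − w = 0 is a nonconstant polynomial in z and hence has at least one root by the fundamental theorem of algebra. So p is surjective onto ℂ, omitting no value.

Omitted value: no value.


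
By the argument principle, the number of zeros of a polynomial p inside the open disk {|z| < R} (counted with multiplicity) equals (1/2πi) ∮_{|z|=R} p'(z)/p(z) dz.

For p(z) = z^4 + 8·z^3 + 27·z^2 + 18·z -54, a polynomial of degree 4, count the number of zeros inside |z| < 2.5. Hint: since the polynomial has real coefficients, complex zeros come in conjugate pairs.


The zeros of p are: -3, (-3 + 3i), (-3 - 3i), 1.
Their magnitudes are: 3, 4.243, 4.243, 1.
Zeros with |z| < R = 2.5: 1.
Count = 1.
By the argument principle, (1/2πi) ∮_{|z|=R} p'(z)/p(z) dz equals exactly this count.

Number of zeros inside |z| < 2.5: 1.


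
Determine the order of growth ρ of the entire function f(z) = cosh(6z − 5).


cosh(w) is a linear combination of e^{iw} and e^{−iw} (or e^w, e^{−w} in the hyperbolic case), so |cosh(w)| ≤ e^{|w|}. With w = 6z − 5, |w| ≤ 6|z| + 5 = 6r + 5 on |z| = r, giving M(r) ≤ e^{6r + 5}, so ρ ≤ 1. On a suitable ray (z = it for sin/cos; z = t for sinh/cosh, t real → ∞), |cosh(6z − 5)| grows like e^{6|t|}/2, so ρ ≥ 1. Hence ρ = 1.
Therefore ρ = 1.

Order ρ = 1.


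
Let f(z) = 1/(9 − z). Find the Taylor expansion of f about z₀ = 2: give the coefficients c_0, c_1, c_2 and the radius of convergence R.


Let w = z − z₀, so z = z₀ + w.
Then 9 − z = 9 − (z₀ + w) = (9 − z₀) − w = 7 − w.
f(z) = 1/(7 − w) = (1/(7)) · 1/(1 − w/(7)) = Σ_{n≥0} w^n / (7)^(n+1).
So c_n = 1/(7)^(n+1):
  c_0 = 1/(7)^1 = 1/7.
  c_1 = 1/(7)^2 = 1/49.
  c_2 = 1/(7)^3 = 1/343.
The series is valid for |w/d| < 1, i.e. |z − z₀| < |d|.
Radius of convergence: R = |9 − z₀| = |7| = 7 (distance from z₀ to the singularity z = 9).

c_0 = 1/7, c_1 = 1/49, c_2 = 1/343; R = 7.


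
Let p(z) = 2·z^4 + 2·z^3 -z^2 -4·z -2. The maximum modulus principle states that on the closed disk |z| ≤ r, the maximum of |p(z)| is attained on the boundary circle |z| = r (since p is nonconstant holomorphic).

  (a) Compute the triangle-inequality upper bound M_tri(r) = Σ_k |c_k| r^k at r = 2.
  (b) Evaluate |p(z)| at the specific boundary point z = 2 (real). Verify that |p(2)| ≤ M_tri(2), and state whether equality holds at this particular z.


Coefficients: c_0 = -2, c_1 = -4, c_2 = -1, c_3 = 2, c_4 = 2. Radius r = 2.
Part (a). Triangle bound: M_tri(r) = Σ_k |c_k| r^k
  = |-2|·2^0 + |-4|·2^1 + |-1|·2^2 + |2|·2^3 + |2|·2^4
  = 2 + 8 + 4 + 16 + 32 = 62.
This bounds M(r) := max_{|z|=r} |p(z)| from above; equality holds iff all terms c_k z^k can be made to align in phase at a single z on |z|=r.
Part (b). At z = 2 (real, on the circle |z| = r):
  p(2) = (-2)·2^0 + (-4)·2^1 + (-1)·2^2 + (2)·2^3 + (2)·2^4 = 34.
  |p(2)| = 34.
Check: |p(2)| = 34 ≤ 62 = M_tri(2). ✓ Equality does not hold at z = 2 (the coefficients have mixed signs, so the terms do not all align in phase there).

M_tri(2) = 62; |p(2)| = 34; equality at z=2: no.


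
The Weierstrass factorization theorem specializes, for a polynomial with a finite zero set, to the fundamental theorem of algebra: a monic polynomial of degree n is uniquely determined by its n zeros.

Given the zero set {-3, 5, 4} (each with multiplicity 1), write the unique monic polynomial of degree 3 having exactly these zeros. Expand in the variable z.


The polynomial is p(z) = ∏_{α ∈ S} (z − α), where S = {-3, 5, 4}.
Expanding the product yields: p(z) = z^3 -6·z^2 -7·z + 60.
The resulting polynomial has degree 3 and real coefficients as required.

p(z) = z^3 -6·z^2 -7·z + 60.


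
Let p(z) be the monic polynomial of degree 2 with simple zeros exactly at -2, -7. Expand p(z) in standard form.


The polynomial is p(z) = ∏_{α ∈ S} (z − α), where S = {-2, -7}.
Expanding the product yields: p(z) = z^2 + 9·z + 14.
The resulting polynomial has degree 2 and real coefficients as required.

p(z) = z^2 + 9·z + 14.


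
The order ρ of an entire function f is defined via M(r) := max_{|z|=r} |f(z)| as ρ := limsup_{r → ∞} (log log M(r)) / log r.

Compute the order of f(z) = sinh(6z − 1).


sinh(w) is a linear combination of e^{iw} and e^{−iw} (or e^w, e^{−w} in the hyperbolic case), so |sinh(w)| ≤ e^{|w|}. With w = 6z − 1, |w| ≤ 6|z| + 1 = 6r + 1 on |z| = r, giving M(r) ≤ e^{6r + 1}, so ρ ≤ 1. On a suitable ray (z = it for sin/cos; z = t for sinh/cosh, t real → ∞), |sinh(6z − 1)| grows like e^{6|t|}/2, so ρ ≥ 1. Hence ρ = 1.
Therefore ρ = 1.

Order ρ = 1.


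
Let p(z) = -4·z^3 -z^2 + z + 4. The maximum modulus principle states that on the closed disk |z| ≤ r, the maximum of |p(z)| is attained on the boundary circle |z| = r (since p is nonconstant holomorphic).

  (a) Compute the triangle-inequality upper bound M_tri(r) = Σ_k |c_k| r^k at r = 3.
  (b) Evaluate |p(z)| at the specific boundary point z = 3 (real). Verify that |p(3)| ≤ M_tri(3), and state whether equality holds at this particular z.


Coefficients: c_0 = 4, c_1 = 1, c_2 = -1, c_3 = -4. Radius r = 3.
Part (a). Triangle bound: M_tri(r) = Σ_k |c_k| r^k
  = |4|·3^0 + |1|·3^1 + |-1|·3^2 + |-4|·3^3
  = 4 + 3 + 9 + 108 = 124.
This bounds M(r) := max_{|z|=r} |p(z)| from above; equality holds iff all terms c_k z^k can be made to align in phase at a single z on |z|=r.
Part (b). At z = 3 (real, on the circle |z| = r):
  p(3) = (4)·3^0 + (1)·3^1 + (-1)·3^2 + (-4)·3^3 = -110.
  |p(3)| = 110.
Check: |p(3)| = 110 ≤ 124 = M_tri(3). ✓ Equality does not hold at z = 3 (the coefficients have mixed signs, so the terms do not all align in phase there).

M_tri(3) = 124; |p(3)| = 110; equality at z=3: no.


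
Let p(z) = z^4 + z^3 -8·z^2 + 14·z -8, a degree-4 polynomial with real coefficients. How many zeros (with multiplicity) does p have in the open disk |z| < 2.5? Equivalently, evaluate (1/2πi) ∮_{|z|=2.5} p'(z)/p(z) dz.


The zeros of p are: (1 + 1i), (1 - 1i), -4, 1.
Their magnitudes are: 1.414, 1.414, 4, 1.
Zeros with |z| < R = 2.5: (1 + 1i), (1 - 1i), 1.
Count = 3.
By the argument principle, (1/2πi) ∮_{|z|=R} p'(z)/p(z) dz equals exactly this count.

Number of zeros inside |z| < 2.5: 3.


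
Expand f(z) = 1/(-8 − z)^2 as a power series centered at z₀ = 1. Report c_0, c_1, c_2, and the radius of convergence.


Let w = z − z₀, so z = z₀ + w.
Then -8 − z = -8 − (z₀ + w) = (-8 − z₀) − w = -9 − w.
f(z) = 1/(-9 − w)^2 = (1/(-9)^2) · (1 − w/(-9))^{−2}.
By the binomial series (1−u)^{−2} = Σ_{n≥0} C(n+1, 1) u^n for |u|<1, with u = w/(-9):
  c_n = C(n+1, 1) / (-9)^(n+2).
  c_0 = 1/(-9)^2 = 1/81.
  c_1 = 2/(-9)^3 = -2/729.
  c_2 = 3/(-9)^4 = 1/2187.
The series is valid for |w/d| < 1, i.e. |z − z₀| < |d|.
Radius of convergence: R = |-8 − z₀| = |-9| = 9 (distance from z₀ to the singularity z = -8).

c_0 = 1/81, c_1 = -2/729, c_2 = 1/2187; R = 9.


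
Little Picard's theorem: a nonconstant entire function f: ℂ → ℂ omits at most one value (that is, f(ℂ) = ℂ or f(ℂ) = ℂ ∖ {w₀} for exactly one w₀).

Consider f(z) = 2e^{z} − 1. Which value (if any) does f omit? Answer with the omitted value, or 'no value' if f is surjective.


Little Picard bounds the complement of f(ℂ) to at most one point.
e^{z} is never zero on ℂ, so 2·e^{z} takes every value in ℂ ∖ {0}. Adding -1 shifts the range to ℂ ∖ {-1}. Thus f omits exactly the value -1.

Omitted value: -1.


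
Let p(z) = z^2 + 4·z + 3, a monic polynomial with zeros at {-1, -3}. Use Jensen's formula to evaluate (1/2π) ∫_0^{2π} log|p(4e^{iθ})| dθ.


Zeros: -3, -1; r = 4.
Inside |z| < r: -3, -1. Outside (|z| ≥ r): ∅.
p(0) = 3, so log|p(0)| = log(3) = 1.0986.
Apply Jensen: I(r) = log|p(0)| + Σ_k log(r/|z_k|), summed over zeros inside |z| < r.
  log(r/|z_k|) for z_k = -1: log(4/1) = 1.3863
  log(r/|z_k|) for z_k = -3: log(4/3) = 0.2877
Sum over inside zeros: 1.6740.
I(r) = log|p(0)| + (inside sum) = 1.0986 + 1.6740 = 2.7726.
Closed form (all zeros inside, monic): I(r) = n·log(r) = 2·log(4) = 2.7726. ✓

I(r) ≈ 2.7726.


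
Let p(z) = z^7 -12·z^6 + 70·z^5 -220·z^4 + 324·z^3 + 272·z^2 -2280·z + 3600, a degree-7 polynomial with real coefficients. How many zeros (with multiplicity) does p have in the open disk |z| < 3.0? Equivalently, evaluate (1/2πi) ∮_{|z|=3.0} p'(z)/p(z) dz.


The zeros of p are: (3 + 3i), (3 - 3i), (3 + 1i), (3 - 1i), -2, (1 + 3i), (1 - 3i).
Their magnitudes are: 4.243, 4.243, 3.162, 3.162, 2, 3.162, 3.162.
Zeros with |z| < R = 3.0: -2.
Count = 1.
By the argument principle, (1/2πi) ∮_{|z|=R} p'(z)/p(z) dz equals exactly this count.

Number of zeros inside |z| < 3.0: 1.


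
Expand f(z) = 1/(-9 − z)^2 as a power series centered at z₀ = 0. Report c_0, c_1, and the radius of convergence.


Let w = z − z₀, so z = z₀ + w.
Then -9 − z = -9 − (z₀ + w) = (-9 − z₀) − w = -9 − w.
f(z) = 1/(-9 − w)^2 = (1/(-9)^2) · (1 − w/(-9))^{−2}.
By the binomial series (1−u)^{−2} = Σ_{n≥0} C(n+1, 1) u^n for |u|<1, with u = w/(-9):
  c_n = C(n+1, 1) / (-9)^(n+2).
  c_0 = 1/(-9)^2 = 1/81.
  c_1 = 2/(-9)^3 = -2/729.
The series is valid for |w/d| < 1, i.e. |z − z₀| < |d|.
Radius of convergence: R = |-9 − z₀| = |-9| = 9 (distance from z₀ to the singularity z = -9).

c_0 = 1/81, c_1 = -2/729; R = 9.


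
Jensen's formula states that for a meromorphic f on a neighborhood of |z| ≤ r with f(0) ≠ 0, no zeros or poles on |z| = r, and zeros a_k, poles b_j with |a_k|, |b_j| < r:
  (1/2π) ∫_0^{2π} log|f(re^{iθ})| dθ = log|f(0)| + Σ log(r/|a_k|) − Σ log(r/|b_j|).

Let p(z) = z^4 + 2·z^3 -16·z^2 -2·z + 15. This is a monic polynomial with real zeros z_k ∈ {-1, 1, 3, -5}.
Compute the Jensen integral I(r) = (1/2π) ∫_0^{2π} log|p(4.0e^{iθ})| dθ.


Zeros: -5, -1, 1, 3; r = 4.0.
Inside |z| < r: -1, 1, 3. Outside (|z| ≥ r): -5.
p(0) = 15, so log|p(0)| = log(15) = 2.7081.
Apply Jensen: I(r) = log|p(0)| + Σ_k log(r/|z_k|), summed over zeros inside |z| < r.
  log(r/|z_k|) for z_k = -1: log(4.0/1) = 1.3863
  log(r/|z_k|) for z_k = 1: log(4.0/1) = 1.3863
  log(r/|z_k|) for z_k = 3: log(4.0/3) = 0.2877
  Outside zeros (-5) contribute nothing to the Jensen sum.
Sum over inside zeros: 3.0603.
I(r) = log|p(0)| + (inside sum) = 2.7081 + 3.0603 = 5.7683.
Note: since some zeros are outside |z| ≤ r, the simplified n·log(r) form does NOT apply — only the inside zeros contribute.

I(r) ≈ 5.7683.


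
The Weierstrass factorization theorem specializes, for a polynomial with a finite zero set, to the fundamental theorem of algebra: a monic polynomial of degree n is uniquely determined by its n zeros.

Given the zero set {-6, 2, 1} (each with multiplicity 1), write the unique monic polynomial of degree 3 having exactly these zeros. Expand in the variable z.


The polynomial is p(z) = ∏_{α ∈ S} (z − α), where S = {-6, 2, 1}.
Expanding the product yields: p(z) = z^3 + 3·z^2 -16·z + 12.
The resulting polynomial has degree 3 and real coefficients as required.

p(z) = z^3 + 3·z^2 -16·z + 12.


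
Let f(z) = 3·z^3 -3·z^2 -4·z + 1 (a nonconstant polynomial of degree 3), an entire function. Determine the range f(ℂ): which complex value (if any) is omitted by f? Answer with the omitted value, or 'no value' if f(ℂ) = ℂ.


Little Picard bounds the complement of f(ℂ) to at most one point.
For every w ∈ ℂ, the equation p(z) − w = 0 is a nonconstant polynomial in z and hence has at least one root by the fundamental theorem of algebra. So p is surjective onto ℂ, omitting no value.

Omitted value: no value.


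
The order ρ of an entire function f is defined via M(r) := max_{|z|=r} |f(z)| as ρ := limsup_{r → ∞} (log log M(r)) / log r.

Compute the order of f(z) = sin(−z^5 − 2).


Write sin(w) = (e^{iw} ± e^{−iw})/(2 or 2i), so |sin(w)| ≤ e^{|w|}. With w = −z^5 − 2, |w| ≤ 1r^5 + 2 on |z|=r, giving M(r) ≤ e^{1r^5 + 2} and ρ ≤ 5. For the lower bound, choose z on |z|=r with -1z^5 purely imaginary of modulus 1r^5; then |sin(−z^5 − 2)| grows like e^{1r^5}/2, so ρ ≥ 5. Hence ρ = 5.
Therefore ρ = 5.

Order ρ = 5.


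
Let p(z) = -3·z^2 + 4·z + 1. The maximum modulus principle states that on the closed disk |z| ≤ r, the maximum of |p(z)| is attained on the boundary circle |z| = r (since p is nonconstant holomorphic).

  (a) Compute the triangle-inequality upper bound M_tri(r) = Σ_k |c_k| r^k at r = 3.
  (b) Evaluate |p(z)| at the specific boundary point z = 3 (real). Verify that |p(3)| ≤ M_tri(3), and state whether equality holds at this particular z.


Coefficients: c_0 = 1, c_1 = 4, c_2 = -3. Radius r = 3.
Part (a). Triangle bound: M_tri(r) = Σ_k |c_k| r^k
  = |1|·3^0 + |4|·3^1 + |-3|·3^2
  = 1 + 12 + 27 = 40.
This bounds M(r) := max_{|z|=r} |p(z)| from above; equality holds iff all terms c_k z^k can be made to align in phase at a single z on |z|=r.
Part (b). At z = 3 (real, on the circle |z| = r):
  p(3) = (1)·3^0 + (4)·3^1 + (-3)·3^2 = -14.
  |p(3)| = 14.
Check: |p(3)| = 14 ≤ 40 = M_tri(3). ✓ Equality does not hold at z = 3 (the coefficients have mixed signs, so the terms do not all align in phase there).

M_tri(3) = 40; |p(3)| = 14; equality at z=3: no.


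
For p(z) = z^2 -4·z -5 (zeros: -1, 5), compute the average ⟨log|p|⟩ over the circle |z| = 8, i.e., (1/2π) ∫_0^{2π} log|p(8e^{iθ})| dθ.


Zeros: -1, 5; r = 8.
Inside |z| < r: -1, 5. Outside (|z| ≥ r): ∅.
p(0) = -5, so log|p(0)| = log(5) = 1.6094.
Apply Jensen: I(r) = log|p(0)| + Σ_k log(r/|z_k|), summed over zeros inside |z| < r.
  log(r/|z_k|) for z_k = -1: log(8/1) = 2.0794
  log(r/|z_k|) for z_k = 5: log(8/5) = 0.4700
Sum over inside zeros: 2.5494.
I(r) = log|p(0)| + (inside sum) = 1.6094 + 2.5494 = 4.1589.
Closed form (all zeros inside, monic): I(r) = n·log(r) = 2·log(8) = 4.1589. ✓

I(r) ≈ 4.1589.


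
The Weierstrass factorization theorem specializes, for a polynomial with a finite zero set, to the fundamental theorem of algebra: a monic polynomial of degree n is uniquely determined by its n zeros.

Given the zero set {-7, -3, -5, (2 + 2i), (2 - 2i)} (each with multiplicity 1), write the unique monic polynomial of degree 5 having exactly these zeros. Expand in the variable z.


The polynomial is p(z) = ∏_{α ∈ S} (z − α), where S = {-7, -3, -5, (2 + 2i), (2 - 2i)}.
Expanding the product yields: p(z) = z^5 + 11·z^4 + 19·z^3 -59·z^2 + 148·z + 840.
Note conjugate pairs combine to real quadratics: (z − (2+2i))(z − (2−2i)) = z² − 4z + 8.
The resulting polynomial has degree 5 and real coefficients as required.

p(z) = z^5 + 11·z^4 + 19·z^3 -59·z^2 + 148·z + 840.


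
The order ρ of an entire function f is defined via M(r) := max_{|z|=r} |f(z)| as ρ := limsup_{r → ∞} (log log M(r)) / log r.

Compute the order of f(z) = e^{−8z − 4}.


|e^{−8z − 4}| = e^{Re(-8·z) + -4} ≤ e^{8|z|^1 + -4} = e^{8r^1 + -4} on |z| = r, so ρ ≤ 1. Choosing z on |z|=r so that -8·z is real positive (always possible by picking arg z appropriately) gives |f(z)| = e^{8r^1 + -4}, matching the bound. The additive constant -4 does not affect log log M(r) ~ 1·log r. Hence ρ = 1.
Therefore ρ = 1.

Order ρ = 1.


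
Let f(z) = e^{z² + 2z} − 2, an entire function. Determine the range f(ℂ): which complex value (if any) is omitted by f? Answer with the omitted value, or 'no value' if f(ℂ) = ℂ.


Little Picard bounds the complement of f(ℂ) to at most one point.
The exponent g(z) = z² + 2z is a nonconstant polynomial, hence surjective onto ℂ. So e^{g(z)} takes every value in {e^w : w ∈ ℂ} = ℂ ∖ {0}. Adding -2 shifts the range to ℂ ∖ {-2}. f omits exactly -2.

Omitted value: -2.
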